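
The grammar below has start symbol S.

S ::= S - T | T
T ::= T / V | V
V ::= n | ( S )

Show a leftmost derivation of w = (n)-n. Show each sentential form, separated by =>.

S => S-T   [S ::= S - T]
S-T => T-T   [S ::= T]
T-T => V-T   [T ::= V]
V-T => (S)-T   [V ::= ( S )]
(S)-T => (T)-T   [S ::= T]
(T)-T => (V)-T   [T ::= V]
(V)-T => (n)-T   [V ::= n]
(n)-T => (n)-V   [T ::= V]
(n)-V => (n)-n   [V ::= n]

S => S-T => T-T => V-T => (S)-T => (T)-T => (V)-T => (n)-T => (n)-V => (n)-n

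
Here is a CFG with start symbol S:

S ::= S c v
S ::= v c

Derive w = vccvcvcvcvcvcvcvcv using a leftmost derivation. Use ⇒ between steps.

S⇒Scv⇒Scvcv⇒Scvcvcv⇒Scvcvcvcv⇒Scvcvcvcvcv⇒Scvcvcvcvcvcv⇒Scvcvcvcvcvcvcv⇒Scvcvcvcvcvcvcvcv⇒vccvcvcvcvcvcvcvcv

S ⇒ Scv   [S ::= S c v]
Scv ⇒ Scvcv   [S ::= S c v]
Scvcv ⇒ Scvcvcv   [S ::= S c v]
Scvcvcv ⇒ Scvcvcvcv   [S ::= S c v]
Scvcvcvcv ⇒ Scvcvcvcvcv   [S ::= S c v]
Scvcvcvcvcv ⇒ Scvcvcvcvcvcv   [S ::= S c v]
Scvcvcvcvcvcv ⇒ Scvcvcvcvcvcvcv   [S ::= S c v]
Scvcvcvcvcvcvcv ⇒ Scvcvcvcvcvcvcvcv   [S ::= S c v]
Scvcvcvcvcvcvcvcv ⇒ vccvcvcvcvcvcvcvcv   [S ::= v c]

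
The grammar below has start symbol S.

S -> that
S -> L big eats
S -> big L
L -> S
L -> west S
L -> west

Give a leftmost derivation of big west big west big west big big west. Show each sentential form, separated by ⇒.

S ⇒ big L   [S -> big L]
big L ⇒ big west S   [L -> west S]
big west S ⇒ big west big L   [S -> big L]
big west big L ⇒ big west big west S   [L -> west S]
big west big west S ⇒ big west big west big L   [S -> big L]
big west big west big L ⇒ big west big west big west S   [L -> west S]
big west big west big west S ⇒ big west big west big west big L   [S -> big L]
big west big west big west big L ⇒ big west big west big west big S   [L -> S]
big west big west big west big S ⇒ big west big west big west big big L   [S -> big L]
big west big west big west big big L ⇒ big west big west big west big big west   [L -> west]

S ⇒ big L ⇒ big west S ⇒ big west big L ⇒ big west big west S ⇒ big west big west big L ⇒ big west big west big west S ⇒ big west big west big west big L ⇒ big west big west big west big S ⇒ big west big west big west big big L ⇒ big west big west big west big big west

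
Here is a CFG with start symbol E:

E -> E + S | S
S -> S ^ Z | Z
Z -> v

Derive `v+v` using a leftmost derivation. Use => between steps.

E=>E+S=>S+S=>Z+S=>v+S=>v+Z=>v+v

E => E+S   [E -> E + S]
E+S => S+S   [E -> S]
S+S => Z+S   [S -> Z]
Z+S => v+S   [Z -> v]
v+S => v+Z   [S -> Z]
v+Z => v+v   [Z -> v]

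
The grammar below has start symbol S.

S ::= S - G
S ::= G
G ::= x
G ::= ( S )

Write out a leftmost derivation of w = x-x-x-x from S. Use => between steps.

S => S-G => S-G-G => S-G-G-G => G-G-G-G => x-G-G-G => x-x-G-G => x-x-x-G => x-x-x-x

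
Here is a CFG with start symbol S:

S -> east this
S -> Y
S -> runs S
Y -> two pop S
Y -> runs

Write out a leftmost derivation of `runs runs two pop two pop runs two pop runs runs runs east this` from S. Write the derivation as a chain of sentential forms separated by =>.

S => runs S   [S -> runs S]
runs S => runs runs S   [S -> runs S]
runs runs S => runs runs Y   [S -> Y]
runs runs Y => runs runs two pop S   [Y -> two pop S]
runs runs two pop S => runs runs two pop Y   [S -> Y]
runs runs two pop Y => runs runs two pop two pop S   [Y -> two pop S]
runs runs two pop two pop S => runs runs two pop two pop runs S   [S -> runs S]
runs runs two pop two pop runs S => runs runs two pop two pop runs Y   [S -> Y]
runs runs two pop two pop runs Y => runs runs two pop two pop runs two pop S   [Y -> two pop S]
runs runs two pop two pop runs two pop S => runs runs two pop two pop runs two pop runs S   [S -> runs S]
runs runs two pop two pop runs two pop runs S => runs runs two pop two pop runs two pop runs runs S   [S -> runs S]
runs runs two pop two pop runs two pop runs runs S => runs runs two pop two pop runs two pop runs runs runs S   [S -> runs S]
runs runs two pop two pop runs two pop runs runs runs S => runs runs two pop two pop runs two pop runs runs runs east this   [S -> east this]

S => runs S => runs runs S => runs runs Y => runs runs two pop S => runs runs two pop Y => runs runs two pop two pop S => runs runs two pop two pop runs S => runs runs two pop two pop runs Y => runs runs two pop two pop runs two pop S => runs runs two pop two pop runs two pop runs S => runs runs two pop two pop runs two pop runs runs S => runs runs two pop two pop runs two pop runs runs runs S => runs runs two pop two pop runs two pop runs runs runs east this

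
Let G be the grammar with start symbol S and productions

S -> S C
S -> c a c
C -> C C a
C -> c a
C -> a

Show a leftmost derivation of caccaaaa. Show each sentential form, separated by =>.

S => SC   [S -> S C]
SC => SCC   [S -> S C]
SCC => SCCC   [S -> S C]
SCCC => SCCCC   [S -> S C]
SCCCC => cacCCCC   [S -> c a c]
cacCCCC => caccaCCC   [C -> c a]
caccaCCC => caccaaCC   [C -> a]
caccaaCC => caccaaaC   [C -> a]
caccaaaC => caccaaaa   [C -> a]

S => SC => SCC => SCCC => SCCCC => cacCCCC => caccaCCC => caccaaCC => caccaaaC => caccaaaa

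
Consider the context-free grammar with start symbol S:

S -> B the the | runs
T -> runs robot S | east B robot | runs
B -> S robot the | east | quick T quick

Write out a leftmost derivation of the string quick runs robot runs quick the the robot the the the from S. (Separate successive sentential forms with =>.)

S => B the the => S robot the the the => B the the robot the the the => quick T quick the the robot the the the => quick runs robot S quick the the robot the the the => quick runs robot runs quick the the robot the the the

S => B the the   [S -> B the the]
B the the => S robot the the the   [B -> S robot the]
S robot the the the => B the the robot the the the   [S -> B the the]
B the the robot the the the => quick T quick the the robot the the the   [B -> quick T quick]
quick T quick the the robot the the the => quick runs robot S quick the the robot the the the   [T -> runs robot S]
quick runs robot S quick the the robot the the the => quick runs robot runs quick the the robot the the the   [S -> runs]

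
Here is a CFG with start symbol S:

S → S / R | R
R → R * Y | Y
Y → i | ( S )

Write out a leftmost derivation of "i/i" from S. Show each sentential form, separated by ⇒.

S ⇒ S/R ⇒ R/R ⇒ Y/R ⇒ i/R ⇒ i/Y ⇒ i/i

S ⇒ S/R   [S → S / R]
S/R ⇒ R/R   [S → R]
R/R ⇒ Y/R   [R → Y]
Y/R ⇒ i/R   [Y → i]
i/R ⇒ i/Y   [R → Y]
i/Y ⇒ i/i   [Y → i]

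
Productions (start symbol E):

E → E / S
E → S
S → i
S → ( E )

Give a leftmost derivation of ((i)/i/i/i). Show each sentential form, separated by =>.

E => S => (E) => (E/S) => (E/S/S) => (E/S/S/S) => (S/S/S/S) => ((E)/S/S/S) => ((S)/S/S/S) => ((i)/S/S/S) => ((i)/i/S/S) => ((i)/i/i/S) => ((i)/i/i/i)

E => S   [E → S]
S => (E)   [S → ( E )]
(E) => (E/S)   [E → E / S]
(E/S) => (E/S/S)   [E → E / S]
(E/S/S) => (E/S/S/S)   [E → E / S]
(E/S/S/S) => (S/S/S/S)   [E → S]
(S/S/S/S) => ((E)/S/S/S)   [S → ( E )]
((E)/S/S/S) => ((S)/S/S/S)   [E → S]
((S)/S/S/S) => ((i)/S/S/S)   [S → i]
((i)/S/S/S) => ((i)/i/S/S)   [S → i]
((i)/i/S/S) => ((i)/i/i/S)   [S → i]
((i)/i/i/S) => ((i)/i/i/i)   [S → i]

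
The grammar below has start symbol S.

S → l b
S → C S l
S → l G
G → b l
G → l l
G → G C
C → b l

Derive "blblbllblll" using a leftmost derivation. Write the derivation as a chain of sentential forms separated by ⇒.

S ⇒ CSl   [S → C S l]
CSl ⇒ blSl   [C → b l]
blSl ⇒ blCSll   [S → C S l]
blCSll ⇒ blblSll   [C → b l]
blblSll ⇒ blblCSlll   [S → C S l]
blblCSlll ⇒ blblblSlll   [C → b l]
blblblSlll ⇒ blblbllblll   [S → l b]

S ⇒ CSl ⇒ blSl ⇒ blCSll ⇒ blblSll ⇒ blblCSlll ⇒ blblblSlll ⇒ blblbllblll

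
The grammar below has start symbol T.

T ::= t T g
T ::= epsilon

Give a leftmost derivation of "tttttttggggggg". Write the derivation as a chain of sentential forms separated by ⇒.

T ⇒ tTg   [T ::= t T g]
tTg ⇒ ttTgg   [T ::= t T g]
ttTgg ⇒ tttTggg   [T ::= t T g]
tttTggg ⇒ ttttTgggg   [T ::= t T g]
ttttTgggg ⇒ tttttTggggg   [T ::= t T g]
tttttTggggg ⇒ ttttttTgggggg   [T ::= t T g]
ttttttTgggggg ⇒ tttttttTggggggg   [T ::= t T g]
tttttttTggggggg ⇒ tttttttggggggg   [T ::= epsilon]

T ⇒ tTg ⇒ ttTgg ⇒ tttTggg ⇒ ttttTgggg ⇒ tttttTggggg ⇒ ttttttTgggggg ⇒ tttttttTggggggg ⇒ tttttttggggggg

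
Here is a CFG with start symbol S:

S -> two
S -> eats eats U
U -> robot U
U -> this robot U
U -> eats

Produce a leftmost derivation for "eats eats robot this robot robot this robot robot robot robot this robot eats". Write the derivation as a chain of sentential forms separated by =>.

S => eats eats U   [S -> eats eats U]
eats eats U => eats eats robot U   [U -> robot U]
eats eats robot U => eats eats robot this robot U   [U -> this robot U]
eats eats robot this robot U => eats eats robot this robot robot U   [U -> robot U]
eats eats robot this robot robot U => eats eats robot this robot robot this robot U   [U -> this robot U]
eats eats robot this robot robot this robot U => eats eats robot this robot robot this robot robot U   [U -> robot U]
eats eats robot this robot robot this robot robot U => eats eats robot this robot robot this robot robot robot U   [U -> robot U]
eats eats robot this robot robot this robot robot robot U => eats eats robot this robot robot this robot robot robot robot U   [U -> robot U]
eats eats robot this robot robot this robot robot robot robot U => eats eats robot this robot robot this robot robot robot robot this robot U   [U -> this robot U]
eats eats robot this robot robot this robot robot robot robot this robot U => eats eats robot this robot robot this robot robot robot robot this robot eats   [U -> eats]

S => eats eats U => eats eats robot U => eats eats robot this robot U => eats eats robot this robot robot U => eats eats robot this robot robot this robot U => eats eats robot this robot robot this robot robot U => eats eats robot this robot robot this robot robot robot U => eats eats robot this robot robot this robot robot robot robot U => eats eats robot this robot robot this robot robot robot robot this robot U => eats eats robot this robot robot this robot robot robot robot this robot eats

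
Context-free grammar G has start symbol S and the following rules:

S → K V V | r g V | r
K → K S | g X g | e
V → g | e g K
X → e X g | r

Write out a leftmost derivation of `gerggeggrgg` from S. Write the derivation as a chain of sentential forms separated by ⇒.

S ⇒ KVV   [S → K V V]
KVV ⇒ gXgVV   [K → g X g]
gXgVV ⇒ geXggVV   [X → e X g]
geXggVV ⇒ gerggVV   [X → r]
gerggVV ⇒ gerggegKV   [V → e g K]
gerggegKV ⇒ gerggeggXgV   [K → g X g]
gerggeggXgV ⇒ gerggeggrgV   [X → r]
gerggeggrgV ⇒ gerggeggrgg   [V → g]

S ⇒ KVV ⇒ gXgVV ⇒ geXggVV ⇒ gerggVV ⇒ gerggegKV ⇒ gerggeggXgV ⇒ gerggeggrgV ⇒ gerggeggrgg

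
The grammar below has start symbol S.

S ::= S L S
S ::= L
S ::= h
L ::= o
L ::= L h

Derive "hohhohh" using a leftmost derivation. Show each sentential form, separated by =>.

S => SLS   [S ::= S L S]
SLS => hLS   [S ::= h]
hLS => hLhS   [L ::= L h]
hLhS => hohS   [L ::= o]
hohS => hohSLS   [S ::= S L S]
hohSLS => hohhLS   [S ::= h]
hohhLS => hohhLhS   [L ::= L h]
hohhLhS => hohhohS   [L ::= o]
hohhohS => hohhohh   [S ::= h]

S => SLS => hLS => hLhS => hohS => hohSLS => hohhLS => hohhLhS => hohhohS => hohhohh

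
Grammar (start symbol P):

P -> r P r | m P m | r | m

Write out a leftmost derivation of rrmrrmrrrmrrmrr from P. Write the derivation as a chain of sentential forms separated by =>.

P => rPr   [P -> r P r]
rPr => rrPrr   [P -> r P r]
rrPrr => rrmPmrr   [P -> m P m]
rrmPmrr => rrmrPrmrr   [P -> r P r]
rrmrPrmrr => rrmrrPrrmrr   [P -> r P r]
rrmrrPrrmrr => rrmrrmPmrrmrr   [P -> m P m]
rrmrrmPmrrmrr => rrmrrmrPrmrrmrr   [P -> r P r]
rrmrrmrPrmrrmrr => rrmrrmrrrmrrmrr   [P -> r]

P=>rPr=>rrPrr=>rrmPmrr=>rrmrPrmrr=>rrmrrPrrmrr=>rrmrrmPmrrmrr=>rrmrrmrPrmrrmrr=>rrmrrmrrrmrrmrr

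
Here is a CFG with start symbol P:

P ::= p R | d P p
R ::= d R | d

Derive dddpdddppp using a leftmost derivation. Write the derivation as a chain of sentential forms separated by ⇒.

P ⇒ dPp ⇒ ddPpp ⇒ dddPppp ⇒ dddpRppp ⇒ dddpdRppp ⇒ dddpddRppp ⇒ dddpdddppp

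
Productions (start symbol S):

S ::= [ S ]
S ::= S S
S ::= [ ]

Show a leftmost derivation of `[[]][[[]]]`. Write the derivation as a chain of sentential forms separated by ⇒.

S ⇒ SS ⇒ [S]S ⇒ [[]]S ⇒ [[]][S] ⇒ [[]][[S]] ⇒ [[]][[[]]]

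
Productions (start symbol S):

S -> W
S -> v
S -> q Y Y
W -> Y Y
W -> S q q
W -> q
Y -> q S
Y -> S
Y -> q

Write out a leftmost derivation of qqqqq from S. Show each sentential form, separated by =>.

S => W => YY => qY => qS => qqYY => qqqY => qqqqS => qqqqW => qqqqq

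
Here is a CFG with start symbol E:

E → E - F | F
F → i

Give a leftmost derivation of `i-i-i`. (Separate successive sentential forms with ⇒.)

E ⇒ E-F ⇒ E-F-F ⇒ F-F-F ⇒ i-F-F ⇒ i-i-F ⇒ i-i-i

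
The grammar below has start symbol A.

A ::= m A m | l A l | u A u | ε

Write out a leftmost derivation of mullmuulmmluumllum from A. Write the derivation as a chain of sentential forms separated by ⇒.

A ⇒ mAm ⇒ muAum ⇒ mulAlum ⇒ mullAllum ⇒ mullmAmllum ⇒ mullmuAumllum ⇒ mullmuuAuumllum ⇒ mullmuulAluumllum ⇒ mullmuulmAmluumllum ⇒ mullmuulmmluumllum

A ⇒ mAm   [A ::= m A m]
mAm ⇒ muAum   [A ::= u A u]
muAum ⇒ mulAlum   [A ::= l A l]
mulAlum ⇒ mullAllum   [A ::= l A l]
mullAllum ⇒ mullmAmllum   [A ::= m A m]
mullmAmllum ⇒ mullmuAumllum   [A ::= u A u]
mullmuAumllum ⇒ mullmuuAuumllum   [A ::= u A u]
mullmuuAuumllum ⇒ mullmuulAluumllum   [A ::= l A l]
mullmuulAluumllum ⇒ mullmuulmAmluumllum   [A ::= m A m]
mullmuulmAmluumllum ⇒ mullmuulmmluumllum   [A ::= ε]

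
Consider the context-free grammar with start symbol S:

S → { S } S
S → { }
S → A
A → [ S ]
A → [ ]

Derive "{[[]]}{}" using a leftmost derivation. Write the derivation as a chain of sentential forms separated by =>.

S=>{S}S=>{A}S=>{[S]}S=>{[A]}S=>{[[]]}S=>{[[]]}{}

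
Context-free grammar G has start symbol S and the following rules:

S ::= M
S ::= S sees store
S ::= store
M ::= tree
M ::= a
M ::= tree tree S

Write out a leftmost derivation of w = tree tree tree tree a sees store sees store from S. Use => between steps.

S => M   [S ::= M]
M => tree tree S   [M ::= tree tree S]
tree tree S => tree tree M   [S ::= M]
tree tree M => tree tree tree tree S   [M ::= tree tree S]
tree tree tree tree S => tree tree tree tree S sees store   [S ::= S sees store]
tree tree tree tree S sees store => tree tree tree tree S sees store sees store   [S ::= S sees store]
tree tree tree tree S sees store sees store => tree tree tree tree M sees store sees store   [S ::= M]
tree tree tree tree M sees store sees store => tree tree tree tree a sees store sees store   [M ::= a]

S => M => tree tree S => tree tree M => tree tree tree tree S => tree tree tree tree S sees store => tree tree tree tree S sees store sees store => tree tree tree tree M sees store sees store => tree tree tree tree a sees store sees store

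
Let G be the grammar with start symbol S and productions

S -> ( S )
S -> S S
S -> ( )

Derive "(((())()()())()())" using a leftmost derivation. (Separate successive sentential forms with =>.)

S=>(S)=>(SS)=>(SSS)=>((S)SS)=>((SS)SS)=>((SSS)SS)=>((SSSS)SS)=>(((S)SSS)SS)=>(((())SSS)SS)=>(((())()SS)SS)=>(((())()()S)SS)=>(((())()()())SS)=>(((())()()())()S)=>(((())()()())()())

S => (S)   [S -> ( S )]
(S) => (SS)   [S -> S S]
(SS) => (SSS)   [S -> S S]
(SSS) => ((S)SS)   [S -> ( S )]
((S)SS) => ((SS)SS)   [S -> S S]
((SS)SS) => ((SSS)SS)   [S -> S S]
((SSS)SS) => ((SSSS)SS)   [S -> S S]
((SSSS)SS) => (((S)SSS)SS)   [S -> ( S )]
(((S)SSS)SS) => (((())SSS)SS)   [S -> ( )]
(((())SSS)SS) => (((())()SS)SS)   [S -> ( )]
(((())()SS)SS) => (((())()()S)SS)   [S -> ( )]
(((())()()S)SS) => (((())()()())SS)   [S -> ( )]
(((())()()())SS) => (((())()()())()S)   [S -> ( )]
(((())()()())()S) => (((())()()())()())   [S -> ( )]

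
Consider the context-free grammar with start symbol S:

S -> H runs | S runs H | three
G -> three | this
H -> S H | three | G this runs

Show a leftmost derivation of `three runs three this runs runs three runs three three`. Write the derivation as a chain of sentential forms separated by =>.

S => S runs H => S runs H runs H => three runs H runs H => three runs G this runs runs H => three runs three this runs runs H => three runs three this runs runs S H => three runs three this runs runs S runs H H => three runs three this runs runs three runs H H => three runs three this runs runs three runs three H => three runs three this runs runs three runs three three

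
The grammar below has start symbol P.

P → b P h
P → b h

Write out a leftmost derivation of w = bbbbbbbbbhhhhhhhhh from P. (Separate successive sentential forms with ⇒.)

P ⇒ bPh   [P → b P h]
bPh ⇒ bbPhh   [P → b P h]
bbPhh ⇒ bbbPhhh   [P → b P h]
bbbPhhh ⇒ bbbbPhhhh   [P → b P h]
bbbbPhhhh ⇒ bbbbbPhhhhh   [P → b P h]
bbbbbPhhhhh ⇒ bbbbbbPhhhhhh   [P → b P h]
bbbbbbPhhhhhh ⇒ bbbbbbbPhhhhhhh   [P → b P h]
bbbbbbbPhhhhhhh ⇒ bbbbbbbbPhhhhhhhh   [P → b P h]
bbbbbbbbPhhhhhhhh ⇒ bbbbbbbbbhhhhhhhhh   [P → b h]

P ⇒ bPh ⇒ bbPhh ⇒ bbbPhhh ⇒ bbbbPhhhh ⇒ bbbbbPhhhhh ⇒ bbbbbbPhhhhhh ⇒ bbbbbbbPhhhhhhh ⇒ bbbbbbbbPhhhhhhhh ⇒ bbbbbbbbbhhhhhhhhh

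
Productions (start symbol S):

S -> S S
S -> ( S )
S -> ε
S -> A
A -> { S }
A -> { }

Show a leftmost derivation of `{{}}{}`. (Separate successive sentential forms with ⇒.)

S ⇒ SS ⇒ AS ⇒ {S}S ⇒ {A}S ⇒ {{}}S ⇒ {{}}A ⇒ {{}}{}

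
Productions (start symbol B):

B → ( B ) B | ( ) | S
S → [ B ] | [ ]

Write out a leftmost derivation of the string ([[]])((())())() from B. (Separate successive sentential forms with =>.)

B => (B)B   [B → ( B ) B]
(B)B => (S)B   [B → S]
(S)B => ([B])B   [S → [ B ]]
([B])B => ([S])B   [B → S]
([S])B => ([[]])B   [S → [ ]]
([[]])B => ([[]])(B)B   [B → ( B ) B]
([[]])(B)B => ([[]])((B)B)B   [B → ( B ) B]
([[]])((B)B)B => ([[]])((())B)B   [B → ( )]
([[]])((())B)B => ([[]])((())())B   [B → ( )]
([[]])((())())B => ([[]])((())())()   [B → ( )]

B => (B)B => (S)B => ([B])B => ([S])B => ([[]])B => ([[]])(B)B => ([[]])((B)B)B => ([[]])((())B)B => ([[]])((())())B => ([[]])((())())()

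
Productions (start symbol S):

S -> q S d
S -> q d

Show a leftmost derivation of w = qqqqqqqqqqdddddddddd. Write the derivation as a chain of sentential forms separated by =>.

S=>qSd=>qqSdd=>qqqSddd=>qqqqSdddd=>qqqqqSddddd=>qqqqqqSdddddd=>qqqqqqqSddddddd=>qqqqqqqqSdddddddd=>qqqqqqqqqSddddddddd=>qqqqqqqqqqdddddddddd

S => qSd   [S -> q S d]
qSd => qqSdd   [S -> q S d]
qqSdd => qqqSddd   [S -> q S d]
qqqSddd => qqqqSdddd   [S -> q S d]
qqqqSdddd => qqqqqSddddd   [S -> q S d]
qqqqqSddddd => qqqqqqSdddddd   [S -> q S d]
qqqqqqSdddddd => qqqqqqqSddddddd   [S -> q S d]
qqqqqqqSddddddd => qqqqqqqqSdddddddd   [S -> q S d]
qqqqqqqqSdddddddd => qqqqqqqqqSddddddddd   [S -> q S d]
qqqqqqqqqSddddddddd => qqqqqqqqqqdddddddddd   [S -> q d]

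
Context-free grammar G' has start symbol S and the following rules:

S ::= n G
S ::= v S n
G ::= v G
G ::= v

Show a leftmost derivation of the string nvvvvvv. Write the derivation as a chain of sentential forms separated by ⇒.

S ⇒ nG ⇒ nvG ⇒ nvvG ⇒ nvvvG ⇒ nvvvvG ⇒ nvvvvvG ⇒ nvvvvvv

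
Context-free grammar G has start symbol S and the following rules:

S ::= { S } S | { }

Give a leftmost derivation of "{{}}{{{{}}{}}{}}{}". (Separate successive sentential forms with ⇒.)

S ⇒ {S}S   [S ::= { S } S]
{S}S ⇒ {{}}S   [S ::= { }]
{{}}S ⇒ {{}}{S}S   [S ::= { S } S]
{{}}{S}S ⇒ {{}}{{S}S}S   [S ::= { S } S]
{{}}{{S}S}S ⇒ {{}}{{{S}S}S}S   [S ::= { S } S]
{{}}{{{S}S}S}S ⇒ {{}}{{{{}}S}S}S   [S ::= { }]
{{}}{{{{}}S}S}S ⇒ {{}}{{{{}}{}}S}S   [S ::= { }]
{{}}{{{{}}{}}S}S ⇒ {{}}{{{{}}{}}{}}S   [S ::= { }]
{{}}{{{{}}{}}{}}S ⇒ {{}}{{{{}}{}}{}}{}   [S ::= { }]

S⇒{S}S⇒{{}}S⇒{{}}{S}S⇒{{}}{{S}S}S⇒{{}}{{{S}S}S}S⇒{{}}{{{{}}S}S}S⇒{{}}{{{{}}{}}S}S⇒{{}}{{{{}}{}}{}}S⇒{{}}{{{{}}{}}{}}{}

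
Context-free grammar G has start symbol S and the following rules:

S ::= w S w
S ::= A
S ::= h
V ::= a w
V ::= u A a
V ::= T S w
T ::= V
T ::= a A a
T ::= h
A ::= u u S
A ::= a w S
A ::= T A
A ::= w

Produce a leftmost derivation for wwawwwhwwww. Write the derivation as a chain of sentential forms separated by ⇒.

S ⇒ wSw   [S ::= w S w]
wSw ⇒ wwSww   [S ::= w S w]
wwSww ⇒ wwAww   [S ::= A]
wwAww ⇒ wwawSww   [A ::= a w S]
wwawSww ⇒ wwawwSwww   [S ::= w S w]
wwawwSwww ⇒ wwawwwSwwww   [S ::= w S w]
wwawwwSwwww ⇒ wwawwwhwwww   [S ::= h]

S⇒wSw⇒wwSww⇒wwAww⇒wwawSww⇒wwawwSwww⇒wwawwwSwwww⇒wwawwwhwwww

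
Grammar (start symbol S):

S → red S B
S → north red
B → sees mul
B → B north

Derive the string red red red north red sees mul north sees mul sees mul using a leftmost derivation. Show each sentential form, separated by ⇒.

S ⇒ red S B ⇒ red red S B B ⇒ red red red S B B B ⇒ red red red north red B B B ⇒ red red red north red B north B B ⇒ red red red north red sees mul north B B ⇒ red red red north red sees mul north sees mul B ⇒ red red red north red sees mul north sees mul sees mul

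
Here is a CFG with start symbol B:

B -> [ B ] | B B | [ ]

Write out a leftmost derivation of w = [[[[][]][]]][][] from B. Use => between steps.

B => BB => BBB => [B]BB => [[B]]BB => [[BB]]BB => [[[B]B]]BB => [[[BB]B]]BB => [[[[]B]B]]BB => [[[[][]]B]]BB => [[[[][]][]]]BB => [[[[][]][]]][]B => [[[[][]][]]][][]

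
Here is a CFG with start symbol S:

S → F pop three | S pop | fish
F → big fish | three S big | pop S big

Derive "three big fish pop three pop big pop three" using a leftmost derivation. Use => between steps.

S => F pop three   [S → F pop three]
F pop three => three S big pop three   [F → three S big]
three S big pop three => three S pop big pop three   [S → S pop]
three S pop big pop three => three F pop three pop big pop three   [S → F pop three]
three F pop three pop big pop three => three big fish pop three pop big pop three   [F → big fish]

S => F pop three => three S big pop three => three S pop big pop three => three F pop three pop big pop three => three big fish pop three pop big pop three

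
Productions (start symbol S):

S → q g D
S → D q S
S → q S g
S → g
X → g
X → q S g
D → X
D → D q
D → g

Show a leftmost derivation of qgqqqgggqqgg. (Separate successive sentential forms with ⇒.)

S ⇒ qgD   [S → q g D]
qgD ⇒ qgX   [D → X]
qgX ⇒ qgqSg   [X → q S g]
qgqSg ⇒ qgqDqSg   [S → D q S]
qgqDqSg ⇒ qgqDqqSg   [D → D q]
qgqDqqSg ⇒ qgqXqqSg   [D → X]
qgqXqqSg ⇒ qgqqSgqqSg   [X → q S g]
qgqqSgqqSg ⇒ qgqqqgDgqqSg   [S → q g D]
qgqqqgDgqqSg ⇒ qgqqqgggqqSg   [D → g]
qgqqqgggqqSg ⇒ qgqqqgggqqgg   [S → g]

S ⇒ qgD ⇒ qgX ⇒ qgqSg ⇒ qgqDqSg ⇒ qgqDqqSg ⇒ qgqXqqSg ⇒ qgqqSgqqSg ⇒ qgqqqgDgqqSg ⇒ qgqqqgggqqSg ⇒ qgqqqgggqqgg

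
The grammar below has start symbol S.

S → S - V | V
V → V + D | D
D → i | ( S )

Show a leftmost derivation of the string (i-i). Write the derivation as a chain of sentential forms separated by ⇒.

S ⇒ V ⇒ D ⇒ (S) ⇒ (S-V) ⇒ (V-V) ⇒ (D-V) ⇒ (i-V) ⇒ (i-D) ⇒ (i-i)

S ⇒ V   [S → V]
V ⇒ D   [V → D]
D ⇒ (S)   [D → ( S )]
(S) ⇒ (S-V)   [S → S - V]
(S-V) ⇒ (V-V)   [S → V]
(V-V) ⇒ (D-V)   [V → D]
(D-V) ⇒ (i-V)   [D → i]
(i-V) ⇒ (i-D)   [V → D]
(i-D) ⇒ (i-i)   [D → i]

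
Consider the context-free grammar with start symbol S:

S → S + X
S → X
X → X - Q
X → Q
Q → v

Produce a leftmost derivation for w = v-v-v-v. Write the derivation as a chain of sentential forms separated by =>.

S => X   [S → X]
X => X-Q   [X → X - Q]
X-Q => X-Q-Q   [X → X - Q]
X-Q-Q => X-Q-Q-Q   [X → X - Q]
X-Q-Q-Q => Q-Q-Q-Q   [X → Q]
Q-Q-Q-Q => v-Q-Q-Q   [Q → v]
v-Q-Q-Q => v-v-Q-Q   [Q → v]
v-v-Q-Q => v-v-v-Q   [Q → v]
v-v-v-Q => v-v-v-v   [Q → v]

S => X => X-Q => X-Q-Q => X-Q-Q-Q => Q-Q-Q-Q => v-Q-Q-Q => v-v-Q-Q => v-v-v-Q => v-v-v-v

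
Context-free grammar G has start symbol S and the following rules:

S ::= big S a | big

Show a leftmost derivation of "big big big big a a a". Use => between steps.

S => big S a => big big S a a => big big big S a a a => big big big big a a a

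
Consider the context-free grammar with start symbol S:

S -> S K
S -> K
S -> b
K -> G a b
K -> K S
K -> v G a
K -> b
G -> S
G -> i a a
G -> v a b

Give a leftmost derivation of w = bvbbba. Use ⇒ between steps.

S ⇒ SK ⇒ bK ⇒ bvGa ⇒ bvSa ⇒ bvSKa ⇒ bvSKKa ⇒ bvbKKa ⇒ bvbbKa ⇒ bvbbba

S ⇒ SK   [S -> S K]
SK ⇒ bK   [S -> b]
bK ⇒ bvGa   [K -> v G a]
bvGa ⇒ bvSa   [G -> S]
bvSa ⇒ bvSKa   [S -> S K]
bvSKa ⇒ bvSKKa   [S -> S K]
bvSKKa ⇒ bvbKKa   [S -> b]
bvbKKa ⇒ bvbbKa   [K -> b]
bvbbKa ⇒ bvbbba   [K -> b]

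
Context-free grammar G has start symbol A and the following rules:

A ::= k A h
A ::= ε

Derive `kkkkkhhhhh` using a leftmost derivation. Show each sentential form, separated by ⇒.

A ⇒ kAh   [A ::= k A h]
kAh ⇒ kkAhh   [A ::= k A h]
kkAhh ⇒ kkkAhhh   [A ::= k A h]
kkkAhhh ⇒ kkkkAhhhh   [A ::= k A h]
kkkkAhhhh ⇒ kkkkkAhhhhh   [A ::= k A h]
kkkkkAhhhhh ⇒ kkkkkhhhhh   [A ::= ε]

A⇒kAh⇒kkAhh⇒kkkAhhh⇒kkkkAhhhh⇒kkkkkAhhhhh⇒kkkkkhhhhh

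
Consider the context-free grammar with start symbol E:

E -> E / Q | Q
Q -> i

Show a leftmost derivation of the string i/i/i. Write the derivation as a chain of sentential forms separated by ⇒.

E ⇒ E/Q   [E -> E / Q]
E/Q ⇒ E/Q/Q   [E -> E / Q]
E/Q/Q ⇒ Q/Q/Q   [E -> Q]
Q/Q/Q ⇒ i/Q/Q   [Q -> i]
i/Q/Q ⇒ i/i/Q   [Q -> i]
i/i/Q ⇒ i/i/i   [Q -> i]

E ⇒ E/Q ⇒ E/Q/Q ⇒ Q/Q/Q ⇒ i/Q/Q ⇒ i/i/Q ⇒ i/i/i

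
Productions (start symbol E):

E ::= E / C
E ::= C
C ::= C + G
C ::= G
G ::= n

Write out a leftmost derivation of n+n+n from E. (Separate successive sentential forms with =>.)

E=>C=>C+G=>C+G+G=>G+G+G=>n+G+G=>n+n+G=>n+n+n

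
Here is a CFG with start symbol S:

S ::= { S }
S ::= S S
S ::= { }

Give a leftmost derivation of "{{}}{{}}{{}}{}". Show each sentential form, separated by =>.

S => SS   [S ::= S S]
SS => {S}S   [S ::= { S }]
{S}S => {{}}S   [S ::= { }]
{{}}S => {{}}SS   [S ::= S S]
{{}}SS => {{}}SSS   [S ::= S S]
{{}}SSS => {{}}{S}SS   [S ::= { S }]
{{}}{S}SS => {{}}{{}}SS   [S ::= { }]
{{}}{{}}SS => {{}}{{}}{S}S   [S ::= { S }]
{{}}{{}}{S}S => {{}}{{}}{{}}S   [S ::= { }]
{{}}{{}}{{}}S => {{}}{{}}{{}}{}   [S ::= { }]

S => SS => {S}S => {{}}S => {{}}SS => {{}}SSS => {{}}{S}SS => {{}}{{}}SS => {{}}{{}}{S}S => {{}}{{}}{{}}S => {{}}{{}}{{}}{}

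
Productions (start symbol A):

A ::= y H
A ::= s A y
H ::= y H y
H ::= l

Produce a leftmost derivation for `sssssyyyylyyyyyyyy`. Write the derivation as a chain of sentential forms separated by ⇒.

A ⇒ sAy ⇒ ssAyy ⇒ sssAyyy ⇒ ssssAyyyy ⇒ sssssAyyyyy ⇒ sssssyHyyyyy ⇒ sssssyyHyyyyyy ⇒ sssssyyyHyyyyyyy ⇒ sssssyyyyHyyyyyyyy ⇒ sssssyyyylyyyyyyyy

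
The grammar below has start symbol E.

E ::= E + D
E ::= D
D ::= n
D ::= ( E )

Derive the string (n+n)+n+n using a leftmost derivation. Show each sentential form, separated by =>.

E => E+D => E+D+D => D+D+D => (E)+D+D => (E+D)+D+D => (D+D)+D+D => (n+D)+D+D => (n+n)+D+D => (n+n)+n+D => (n+n)+n+n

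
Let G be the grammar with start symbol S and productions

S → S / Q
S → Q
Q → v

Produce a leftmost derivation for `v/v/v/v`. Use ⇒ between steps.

S ⇒ S/Q   [S → S / Q]
S/Q ⇒ S/Q/Q   [S → S / Q]
S/Q/Q ⇒ S/Q/Q/Q   [S → S / Q]
S/Q/Q/Q ⇒ Q/Q/Q/Q   [S → Q]
Q/Q/Q/Q ⇒ v/Q/Q/Q   [Q → v]
v/Q/Q/Q ⇒ v/v/Q/Q   [Q → v]
v/v/Q/Q ⇒ v/v/v/Q   [Q → v]
v/v/v/Q ⇒ v/v/v/v   [Q → v]

S ⇒ S/Q ⇒ S/Q/Q ⇒ S/Q/Q/Q ⇒ Q/Q/Q/Q ⇒ v/Q/Q/Q ⇒ v/v/Q/Q ⇒ v/v/v/Q ⇒ v/v/v/v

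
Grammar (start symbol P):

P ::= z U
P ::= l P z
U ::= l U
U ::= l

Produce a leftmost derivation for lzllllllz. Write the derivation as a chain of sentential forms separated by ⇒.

P ⇒ lPz ⇒ lzUz ⇒ lzlUz ⇒ lzllUz ⇒ lzlllUz ⇒ lzllllUz ⇒ lzlllllUz ⇒ lzllllllz

P ⇒ lPz   [P ::= l P z]
lPz ⇒ lzUz   [P ::= z U]
lzUz ⇒ lzlUz   [U ::= l U]
lzlUz ⇒ lzllUz   [U ::= l U]
lzllUz ⇒ lzlllUz   [U ::= l U]
lzlllUz ⇒ lzllllUz   [U ::= l U]
lzllllUz ⇒ lzlllllUz   [U ::= l U]
lzlllllUz ⇒ lzllllllz   [U ::= l]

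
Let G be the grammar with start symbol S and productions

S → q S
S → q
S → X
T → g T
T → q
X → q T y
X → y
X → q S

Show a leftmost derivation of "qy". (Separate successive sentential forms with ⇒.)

S ⇒ qS ⇒ qX ⇒ qy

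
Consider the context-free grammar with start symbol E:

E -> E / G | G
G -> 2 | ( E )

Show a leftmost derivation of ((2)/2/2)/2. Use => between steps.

E=>E/G=>G/G=>(E)/G=>(E/G)/G=>(E/G/G)/G=>(G/G/G)/G=>((E)/G/G)/G=>((G)/G/G)/G=>((2)/G/G)/G=>((2)/2/G)/G=>((2)/2/2)/G=>((2)/2/2)/2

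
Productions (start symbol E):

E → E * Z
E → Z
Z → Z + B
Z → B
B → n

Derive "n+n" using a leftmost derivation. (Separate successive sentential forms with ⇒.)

E⇒Z⇒Z+B⇒B+B⇒n+B⇒n+n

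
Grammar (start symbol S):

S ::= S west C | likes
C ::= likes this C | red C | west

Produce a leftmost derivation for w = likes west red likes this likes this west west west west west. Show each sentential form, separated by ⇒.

S ⇒ S west C ⇒ S west C west C ⇒ S west C west C west C ⇒ likes west C west C west C ⇒ likes west red C west C west C ⇒ likes west red likes this C west C west C ⇒ likes west red likes this likes this C west C west C ⇒ likes west red likes this likes this west west C west C ⇒ likes west red likes this likes this west west west west C ⇒ likes west red likes this likes this west west west west west

S ⇒ S west C   [S ::= S west C]
S west C ⇒ S west C west C   [S ::= S west C]
S west C west C ⇒ S west C west C west C   [S ::= S west C]
S west C west C west C ⇒ likes west C west C west C   [S ::= likes]
likes west C west C west C ⇒ likes west red C west C west C   [C ::= red C]
likes west red C west C west C ⇒ likes west red likes this C west C west C   [C ::= likes this C]
likes west red likes this C west C west C ⇒ likes west red likes this likes this C west C west C   [C ::= likes this C]
likes west red likes this likes this C west C west C ⇒ likes west red likes this likes this west west C west C   [C ::= west]
likes west red likes this likes this west west C west C ⇒ likes west red likes this likes this west west west west C   [C ::= west]
likes west red likes this likes this west west west west C ⇒ likes west red likes this likes this west west west west west   [C ::= west]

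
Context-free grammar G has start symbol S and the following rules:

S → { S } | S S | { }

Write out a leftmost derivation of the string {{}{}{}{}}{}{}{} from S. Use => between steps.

S => SS   [S → S S]
SS => SSS   [S → S S]
SSS => SSSS   [S → S S]
SSSS => {S}SSS   [S → { S }]
{S}SSS => {SS}SSS   [S → S S]
{SS}SSS => {SSS}SSS   [S → S S]
{SSS}SSS => {SSSS}SSS   [S → S S]
{SSSS}SSS => {{}SSS}SSS   [S → { }]
{{}SSS}SSS => {{}{}SS}SSS   [S → { }]
{{}{}SS}SSS => {{}{}{}S}SSS   [S → { }]
{{}{}{}S}SSS => {{}{}{}{}}SSS   [S → { }]
{{}{}{}{}}SSS => {{}{}{}{}}{}SS   [S → { }]
{{}{}{}{}}{}SS => {{}{}{}{}}{}{}S   [S → { }]
{{}{}{}{}}{}{}S => {{}{}{}{}}{}{}{}   [S → { }]

S => SS => SSS => SSSS => {S}SSS => {SS}SSS => {SSS}SSS => {SSSS}SSS => {{}SSS}SSS => {{}{}SS}SSS => {{}{}{}S}SSS => {{}{}{}{}}SSS => {{}{}{}{}}{}SS => {{}{}{}{}}{}{}S => {{}{}{}{}}{}{}{}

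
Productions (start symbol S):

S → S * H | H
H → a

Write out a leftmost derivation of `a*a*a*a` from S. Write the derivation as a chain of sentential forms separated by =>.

S => S*H   [S → S * H]
S*H => S*H*H   [S → S * H]
S*H*H => S*H*H*H   [S → S * H]
S*H*H*H => H*H*H*H   [S → H]
H*H*H*H => a*H*H*H   [H → a]
a*H*H*H => a*a*H*H   [H → a]
a*a*H*H => a*a*a*H   [H → a]
a*a*a*H => a*a*a*a   [H → a]

S => S*H => S*H*H => S*H*H*H => H*H*H*H => a*H*H*H => a*a*H*H => a*a*a*H => a*a*a*a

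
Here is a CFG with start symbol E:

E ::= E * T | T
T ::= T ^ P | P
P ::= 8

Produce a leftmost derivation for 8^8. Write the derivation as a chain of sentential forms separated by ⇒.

E⇒T⇒T^P⇒P^P⇒8^P⇒8^8

E ⇒ T   [E ::= T]
T ⇒ T^P   [T ::= T ^ P]
T^P ⇒ P^P   [T ::= P]
P^P ⇒ 8^P   [P ::= 8]
8^P ⇒ 8^8   [P ::= 8]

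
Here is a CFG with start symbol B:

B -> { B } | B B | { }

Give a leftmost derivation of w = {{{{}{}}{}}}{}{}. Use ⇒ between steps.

B ⇒ BB ⇒ BBB ⇒ {B}BB ⇒ {{B}}BB ⇒ {{BB}}BB ⇒ {{{B}B}}BB ⇒ {{{BB}B}}BB ⇒ {{{{}B}B}}BB ⇒ {{{{}{}}B}}BB ⇒ {{{{}{}}{}}}BB ⇒ {{{{}{}}{}}}{}B ⇒ {{{{}{}}{}}}{}{}

B ⇒ BB   [B -> B B]
BB ⇒ BBB   [B -> B B]
BBB ⇒ {B}BB   [B -> { B }]
{B}BB ⇒ {{B}}BB   [B -> { B }]
{{B}}BB ⇒ {{BB}}BB   [B -> B B]
{{BB}}BB ⇒ {{{B}B}}BB   [B -> { B }]
{{{B}B}}BB ⇒ {{{BB}B}}BB   [B -> B B]
{{{BB}B}}BB ⇒ {{{{}B}B}}BB   [B -> { }]
{{{{}B}B}}BB ⇒ {{{{}{}}B}}BB   [B -> { }]
{{{{}{}}B}}BB ⇒ {{{{}{}}{}}}BB   [B -> { }]
{{{{}{}}{}}}BB ⇒ {{{{}{}}{}}}{}B   [B -> { }]
{{{{}{}}{}}}{}B ⇒ {{{{}{}}{}}}{}{}   [B -> { }]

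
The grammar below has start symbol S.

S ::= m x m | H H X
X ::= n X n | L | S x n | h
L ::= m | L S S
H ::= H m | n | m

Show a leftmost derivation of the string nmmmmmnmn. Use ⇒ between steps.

S ⇒ HHX   [S ::= H H X]
HHX ⇒ HmHX   [H ::= H m]
HmHX ⇒ HmmHX   [H ::= H m]
HmmHX ⇒ HmmmHX   [H ::= H m]
HmmmHX ⇒ HmmmmHX   [H ::= H m]
HmmmmHX ⇒ nmmmmHX   [H ::= n]
nmmmmHX ⇒ nmmmmmX   [H ::= m]
nmmmmmX ⇒ nmmmmmnXn   [X ::= n X n]
nmmmmmnXn ⇒ nmmmmmnLn   [X ::= L]
nmmmmmnLn ⇒ nmmmmmnmn   [L ::= m]

S ⇒ HHX ⇒ HmHX ⇒ HmmHX ⇒ HmmmHX ⇒ HmmmmHX ⇒ nmmmmHX ⇒ nmmmmmX ⇒ nmmmmmnXn ⇒ nmmmmmnLn ⇒ nmmmmmnmn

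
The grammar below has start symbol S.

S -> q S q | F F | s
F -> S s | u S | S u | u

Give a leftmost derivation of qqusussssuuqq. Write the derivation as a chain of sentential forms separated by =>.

S => qSq => qqSqq => qqFFqq => qquSFqq => qqusFqq => qqusSuqq => qqusFFuqq => qqusSsFuqq => qqusFFsFuqq => qqusuSFsFuqq => qqususFsFuqq => qqususSssFuqq => qqusussssFuqq => qqusussssuuqq

S => qSq   [S -> q S q]
qSq => qqSqq   [S -> q S q]
qqSqq => qqFFqq   [S -> F F]
qqFFqq => qquSFqq   [F -> u S]
qquSFqq => qqusFqq   [S -> s]
qqusFqq => qqusSuqq   [F -> S u]
qqusSuqq => qqusFFuqq   [S -> F F]
qqusFFuqq => qqusSsFuqq   [F -> S s]
qqusSsFuqq => qqusFFsFuqq   [S -> F F]
qqusFFsFuqq => qqusuSFsFuqq   [F -> u S]
qqusuSFsFuqq => qqususFsFuqq   [S -> s]
qqususFsFuqq => qqususSssFuqq   [F -> S s]
qqususSssFuqq => qqusussssFuqq   [S -> s]
qqusussssFuqq => qqusussssuuqq   [F -> u]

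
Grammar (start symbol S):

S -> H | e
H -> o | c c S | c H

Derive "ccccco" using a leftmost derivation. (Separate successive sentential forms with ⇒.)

S ⇒ H ⇒ ccS ⇒ ccH ⇒ ccccS ⇒ ccccH ⇒ cccccH ⇒ ccccco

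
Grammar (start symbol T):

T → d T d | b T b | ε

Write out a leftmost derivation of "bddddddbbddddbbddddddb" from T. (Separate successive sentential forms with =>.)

T => bTb => bdTdb => bddTddb => bdddTdddb => bddddTddddb => bdddddTdddddb => bddddddTddddddb => bddddddbTbddddddb => bddddddbbTbbddddddb => bddddddbbdTdbbddddddb => bddddddbbddTddbbddddddb => bddddddbbddddbbddddddb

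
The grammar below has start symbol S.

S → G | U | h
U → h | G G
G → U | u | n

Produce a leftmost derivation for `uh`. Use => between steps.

S => G   [S → G]
G => U   [G → U]
U => GG   [U → G G]
GG => uG   [G → u]
uG => uU   [G → U]
uU => uh   [U → h]

S=>G=>U=>GG=>uG=>uU=>uh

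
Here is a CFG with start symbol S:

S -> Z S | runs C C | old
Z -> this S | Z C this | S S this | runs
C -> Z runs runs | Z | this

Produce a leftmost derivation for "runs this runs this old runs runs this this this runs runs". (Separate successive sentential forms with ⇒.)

S ⇒ runs C C ⇒ runs this C ⇒ runs this Z runs runs ⇒ runs this Z C this runs runs ⇒ runs this Z C this C this runs runs ⇒ runs this runs C this C this runs runs ⇒ runs this runs Z runs runs this C this runs runs ⇒ runs this runs this S runs runs this C this runs runs ⇒ runs this runs this old runs runs this C this runs runs ⇒ runs this runs this old runs runs this this this runs runs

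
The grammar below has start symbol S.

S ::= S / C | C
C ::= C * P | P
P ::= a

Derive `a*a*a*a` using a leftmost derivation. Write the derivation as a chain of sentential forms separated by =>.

S => C => C*P => C*P*P => C*P*P*P => P*P*P*P => a*P*P*P => a*a*P*P => a*a*a*P => a*a*a*a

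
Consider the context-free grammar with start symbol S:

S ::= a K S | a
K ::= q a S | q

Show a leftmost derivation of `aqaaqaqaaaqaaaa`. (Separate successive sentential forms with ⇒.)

S⇒aKS⇒aqaSS⇒aqaaKSS⇒aqaaqSS⇒aqaaqaKSS⇒aqaaqaqaSSS⇒aqaaqaqaaSS⇒aqaaqaqaaaKSS⇒aqaaqaqaaaqaSSS⇒aqaaqaqaaaqaaSS⇒aqaaqaqaaaqaaaS⇒aqaaqaqaaaqaaaa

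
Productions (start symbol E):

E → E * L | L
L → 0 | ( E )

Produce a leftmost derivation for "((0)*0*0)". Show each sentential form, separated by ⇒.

E ⇒ L ⇒ (E) ⇒ (E*L) ⇒ (E*L*L) ⇒ (L*L*L) ⇒ ((E)*L*L) ⇒ ((L)*L*L) ⇒ ((0)*L*L) ⇒ ((0)*0*L) ⇒ ((0)*0*0)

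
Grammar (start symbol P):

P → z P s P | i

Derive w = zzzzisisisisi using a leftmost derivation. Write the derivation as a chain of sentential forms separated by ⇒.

P ⇒ zPsP ⇒ zzPsPsP ⇒ zzzPsPsPsP ⇒ zzzzPsPsPsPsP ⇒ zzzzisPsPsPsP ⇒ zzzzisisPsPsP ⇒ zzzzisisisPsP ⇒ zzzzisisisisP ⇒ zzzzisisisisi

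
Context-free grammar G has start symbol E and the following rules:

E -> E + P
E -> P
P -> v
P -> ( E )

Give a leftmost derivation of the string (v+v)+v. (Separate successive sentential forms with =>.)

E => E+P => P+P => (E)+P => (E+P)+P => (P+P)+P => (v+P)+P => (v+v)+P => (v+v)+v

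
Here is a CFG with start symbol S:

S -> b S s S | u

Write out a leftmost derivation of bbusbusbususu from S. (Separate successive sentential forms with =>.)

S => bSsS   [S -> b S s S]
bSsS => bbSsSsS   [S -> b S s S]
bbSsSsS => bbusSsS   [S -> u]
bbusSsS => bbusbSsSsS   [S -> b S s S]
bbusbSsSsS => bbusbusSsS   [S -> u]
bbusbusSsS => bbusbusbSsSsS   [S -> b S s S]
bbusbusbSsSsS => bbusbusbusSsS   [S -> u]
bbusbusbusSsS => bbusbusbususS   [S -> u]
bbusbusbususS => bbusbusbususu   [S -> u]

S => bSsS => bbSsSsS => bbusSsS => bbusbSsSsS => bbusbusSsS => bbusbusbSsSsS => bbusbusbusSsS => bbusbusbususS => bbusbusbususu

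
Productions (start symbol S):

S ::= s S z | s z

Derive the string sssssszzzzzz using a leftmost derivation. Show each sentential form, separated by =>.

S => sSz => ssSzz => sssSzzz => ssssSzzzz => sssssSzzzzz => sssssszzzzzz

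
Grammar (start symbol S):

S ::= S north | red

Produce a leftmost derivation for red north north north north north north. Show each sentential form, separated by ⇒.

S ⇒ S north   [S ::= S north]
S north ⇒ S north north   [S ::= S north]
S north north ⇒ S north north north   [S ::= S north]
S north north north ⇒ S north north north north   [S ::= S north]
S north north north north ⇒ S north north north north north   [S ::= S north]
S north north north north north ⇒ S north north north north north north   [S ::= S north]
S north north north north north north ⇒ red north north north north north north   [S ::= red]

S ⇒ S north ⇒ S north north ⇒ S north north north ⇒ S north north north north ⇒ S north north north north north ⇒ S north north north north north north ⇒ red north north north north north north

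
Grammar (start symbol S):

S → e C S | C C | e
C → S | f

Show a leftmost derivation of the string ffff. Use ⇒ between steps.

S ⇒ CC ⇒ SC ⇒ CCC ⇒ SCC ⇒ CCCC ⇒ fCCC ⇒ ffCC ⇒ fffC ⇒ ffff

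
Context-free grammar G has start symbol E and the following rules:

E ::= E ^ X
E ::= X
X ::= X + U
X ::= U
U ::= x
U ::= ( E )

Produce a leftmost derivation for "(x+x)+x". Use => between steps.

E=>X=>X+U=>U+U=>(E)+U=>(X)+U=>(X+U)+U=>(U+U)+U=>(x+U)+U=>(x+x)+U=>(x+x)+x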